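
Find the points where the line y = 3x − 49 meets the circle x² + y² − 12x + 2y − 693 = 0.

From the line, y = 3x − 49. Substituting:
10x² − 300x + 1610 = 0  ⟹  x² − 30x + 161 = 0
x = 23 or x = 7, giving (23, 20) and (7, −28).

(7, −28) and (23, 20)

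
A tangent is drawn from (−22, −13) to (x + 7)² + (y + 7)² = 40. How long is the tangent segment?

√221

Centre (−7, −7), r² = 40. |PO|² = (−15)² + (−6)² = 261.
The tangent meets the radius at right angles, so tangent² = |PO|² − r² = 261 − 40 = 221.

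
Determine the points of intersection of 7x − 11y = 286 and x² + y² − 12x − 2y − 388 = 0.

(11, −19) and (22, −12)

Express y = (−286 + 7x)/11 and substitute into the circle:
170x² − 5610x + 41140 = 0  ⟹  x² − 33x + 242 = 0
x = 22 or x = 11, giving (22, −12) and (11, −19).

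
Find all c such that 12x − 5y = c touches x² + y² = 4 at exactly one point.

c = −26 or c = 26

Tangency holds when the distance from the centre (0, 0) to the line equals the radius 2:
|12·0 − 5·0 − c| / √169 = 2
|c| = 2·13, so c = 26 or c = −26.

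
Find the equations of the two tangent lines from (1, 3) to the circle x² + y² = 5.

Write the tangent as mx − y + (3 − m·(1)) = 0 and set its distance from the centre to √5:
(−1m − (−3))² = 5(m² + 1)
2m² + 3m − 2 = 0, so m = 1/2 or m = −2.
With m = 1/2: x − 2y = −5. With m = −2: 2x + y = 5.

x − 2y = −5 and 2x + y = 5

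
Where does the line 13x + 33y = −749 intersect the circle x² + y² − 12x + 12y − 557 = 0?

(−17, −16) and (16, −29)

From the line, y = (−749 − 13x)/33. Substituting:
1258x² + 1258x − 342176 = 0  ⟹  x² + x − 272 = 0
x = 16 or x = −17, giving (16, −29) and (−17, −16).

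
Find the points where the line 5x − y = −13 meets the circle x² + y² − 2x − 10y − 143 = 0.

(−4, −7) and (1, 18)

Substitute y = 5x + 13:
26x² + 78x − 104 = 0  ⟹  x² + 3x − 4 = 0
x = 1 or x = −4, giving (1, 18) and (−4, −7).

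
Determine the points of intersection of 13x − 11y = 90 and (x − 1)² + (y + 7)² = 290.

(−10, −20) and (12, 6)

Substitute y = (−90 + 13x)/11:
290x² − 580x − 34800 = 0  ⟹  x² − 2x − 120 = 0
x = 12 or x = −10, giving (12, 6) and (−10, −20).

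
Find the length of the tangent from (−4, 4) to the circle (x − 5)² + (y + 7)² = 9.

Centre (5, −7), r² = 9. |PO|² = (−9)² + (11)² = 202.
Power of the point: PT² = |PO|² − r² = 193, so PT = √193.

√193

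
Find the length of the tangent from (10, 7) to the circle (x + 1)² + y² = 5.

The centre is (−1, 0) and r = √5. The square of the distance from P to the centre is 121 + 49 = 170.
The tangent meets the radius at right angles, so tangent² = |PO|² − r² = 170 − 5 = 165.

√165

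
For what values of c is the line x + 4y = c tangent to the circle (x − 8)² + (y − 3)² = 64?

c = 20 ± 8√17

The line touches the circle iff its distance from (8, 3) is 8:
|1·8 + 4·3 − c| / √17 = 8
|c − (20)| = 8√17.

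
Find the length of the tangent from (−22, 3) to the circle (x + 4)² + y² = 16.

With centre O = (−4, 0), |OP|² = 333 and r² = 16.
By the tangent–radius right angle, tangent length = √(|PO|² − r²) = √317.

√317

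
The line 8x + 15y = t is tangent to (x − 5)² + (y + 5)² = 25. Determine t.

The line touches the circle iff its distance from (5, −5) is 5:
|8·5 + 15·(−5) − t| / √289 = 5
|t − (−35)| = 5·17, so t = 50 or t = −120.

t = −120 or t = 50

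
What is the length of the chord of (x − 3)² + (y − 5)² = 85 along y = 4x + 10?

4√17

Centre (3, 5), r² = 85. Perpendicular distance d from centre to line = |17| / √17 = 17/√17.
Half the chord is √(r² − d²) = √(68), so the full chord is 4√17.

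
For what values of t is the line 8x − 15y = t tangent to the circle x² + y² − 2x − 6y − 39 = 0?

t = −156 or t = 82

The line touches the circle iff its distance from (1, 3) is 7:
|8·1 − 15·3 − t| / √289 = 7
|t − (−37)| = 7·17, so t = 82 or t = −156.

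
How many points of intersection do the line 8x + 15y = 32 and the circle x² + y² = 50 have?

2

Substituting the line into the circle gives 289x² − 512x − 10226 = 0.
Δ = 262144 − (−11821256) = 12083400.
Two real roots: the line is a secant.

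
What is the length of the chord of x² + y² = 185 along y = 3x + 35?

5√10

Centre (0, 0), r² = 185. Perpendicular distance d from centre to line = |35| / √10 = 35/√10.
Chord = 2√(r² − d²) = 2·√(125/2) = 5√10.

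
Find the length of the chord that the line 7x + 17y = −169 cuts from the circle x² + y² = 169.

Express y = (−169 − 7x)/17 and substitute into the circle:
338x² + 2366x − 20280 = 0  ⟹  x² + 7x − 60 = 0
x = 5 or x = −12, giving (5, −12) and (−12, −5).
|(5, −12) − (−12, −5)| = √((17)² + (−7)²) = 13√2.

13√2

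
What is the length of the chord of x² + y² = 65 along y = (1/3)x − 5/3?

5√10

Centre (0, 0), r² = 65. Perpendicular distance d from centre to line = |−5| / √10 = 5/√10.
Chord = 2√(r² − d²) = 2·√(125/2) = 5√10.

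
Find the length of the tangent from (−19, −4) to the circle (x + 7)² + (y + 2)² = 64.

2√21

The centre is (−7, −2) and r = 8. The square of the distance from P to the centre is 144 + 4 = 148.
The tangent meets the radius at right angles, so tangent² = |PO|² − r² = 148 − 64 = 84.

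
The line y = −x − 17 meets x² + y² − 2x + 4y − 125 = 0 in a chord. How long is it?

2√2

Express y = −x − 17 and substitute into the circle:
2x² + 28x + 96 = 0  ⟹  x² + 14x + 48 = 0
x = −6 or x = −8, giving (−6, −11) and (−8, −9).
Chord length = distance between (−6, −11) and (−8, −9) = √8 = 2√2.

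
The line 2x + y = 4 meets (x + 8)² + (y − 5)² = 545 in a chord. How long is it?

From the line, y = −2x + 4. Substituting:
5x² + 20x − 480 = 0  ⟹  x² + 4x − 96 = 0
x = 8 or x = −12, giving (8, −12) and (−12, 28).
Chord length = distance between (8, −12) and (−12, 28) = √2000 = 20√5.

20√5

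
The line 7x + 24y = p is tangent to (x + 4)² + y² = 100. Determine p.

The line touches the circle iff its distance from (−4, 0) is 10:
|7·(−4) + 24·0 − p| / √625 = 10
|p − (−28)| = 10·25, so p = 222 or p = −278.

p = −278 or p = 222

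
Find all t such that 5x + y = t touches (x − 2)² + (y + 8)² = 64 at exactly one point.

t = 2 ± 8√26

Tangency holds when the distance from the centre (2, −8) to the line equals the radius 8:
|5·2 + 1·(−8) − t| / √26 = 8
|t − (2)| = 8√26.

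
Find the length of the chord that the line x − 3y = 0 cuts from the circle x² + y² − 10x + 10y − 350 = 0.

The distance from (5, −5) to the line is 20/√10, and r² = 400.
Chord = 2√(r² − d²) = 2·√(360) = 12√10.

12√10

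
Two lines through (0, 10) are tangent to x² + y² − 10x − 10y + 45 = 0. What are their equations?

2x + y = 10 and x + 2y = 20

A line y − (10) = m(x − (0)) is tangent when its distance from (5, 5) is √5:
[m·(5) − (−5)]² = 5(m² + 1)
2m² + 5m + 2 = 0, so m = −2 or m = −1/2.
Through (0, 10) these give 2x + y = 10 and x + 2y = 20.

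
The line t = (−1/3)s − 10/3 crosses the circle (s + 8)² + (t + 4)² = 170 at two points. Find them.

(−19, 3) and (5, −5)

Substitute t = (−10 − s)/3:
10s² + 140s − 950 = 0  ⟹  s² + 14s − 95 = 0
s = 5 or s = −19, giving (5, −5) and (−19, 3).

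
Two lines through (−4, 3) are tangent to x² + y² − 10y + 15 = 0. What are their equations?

3x − y = −15 and x + 3y = 5

A line y − (3) = m(x − (−4)) is tangent when its distance from (0, 5) is √10:
(4m − (2))² = 10(m² + 1)
3m² − 8m − 3 = 0, so m = 3 or m = −1/3.
Through (−4, 3) these give 3x − y = −15 and x + 3y = 5.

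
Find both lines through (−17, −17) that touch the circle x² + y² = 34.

Write the tangent as mx − y + (−17 − m·(−17)) = 0 and set its distance from the centre to √34:
[m·(17) − (17)]² = 34(m² + 1)
15m² − 34m + 15 = 0, so m = 5/3 or m = 3/5.
With m = 5/3: 5x − 3y = −34. With m = 3/5: 3x − 5y = 34.

5x − 3y = −34 and 3x − 5y = 34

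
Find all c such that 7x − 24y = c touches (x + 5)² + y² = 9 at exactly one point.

c = −110 or c = 40

The line touches the circle iff its distance from (−5, 0) is 3:
|7·(−5) − 24·0 − c| / √625 = 3
|c − (−35)| = 3·25, so c = 40 or c = −110.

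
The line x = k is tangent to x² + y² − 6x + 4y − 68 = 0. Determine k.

k = −6 or k = 12

Tangency holds when the distance from the centre (3, −2) to the line equals the radius 9:
|1·3 + 0·(−2) − k| / √1 = 9
|k − (3)| = 9, so k = 12 or k = −6.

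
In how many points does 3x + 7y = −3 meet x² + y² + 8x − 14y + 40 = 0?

Substituting the line into the circle gives 58x² + 704x + 2263 = 0.
Discriminant = (704)² − 4·58·(2263) = −29400 < 0.
No real roots: the line does not meet the circle.

0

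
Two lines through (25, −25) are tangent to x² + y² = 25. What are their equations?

Write the tangent as mx − y + (−25 − m·(25)) = 0 and set its distance from the centre to 5:
[m·(−25) − (25)]² = 25(m² + 1)
12m² + 25m + 12 = 0, so m = −4/3 or m = −3/4.
With m = −4/3: 4x + 3y = 25. With m = −3/4: 3x + 4y = −25.

4x + 3y = 25 and 3x + 4y = −25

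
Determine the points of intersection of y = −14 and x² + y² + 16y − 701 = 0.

Express y = −14 and substitute into the circle:
x² − 729 = 0
x = 27 or x = −27, giving (27, −14) and (−27, −14).

(−27, −14) and (27, −14)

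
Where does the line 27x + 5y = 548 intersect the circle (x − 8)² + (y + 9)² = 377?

Substitute y = (548 − 27x)/5:
754x² − 32422x + 343824 = 0  ⟹  x² − 43x + 456 = 0
x = 24 or x = 19, giving (24, −20) and (19, 7).

(19, 7) and (24, −20)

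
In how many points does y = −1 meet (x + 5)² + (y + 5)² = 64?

2

Substituting the line into the circle gives x² + 10x − 23 = 0.
Discriminant = (10)² − 4·1·(−23) = 192 > 0.
Two real roots: the line is a secant.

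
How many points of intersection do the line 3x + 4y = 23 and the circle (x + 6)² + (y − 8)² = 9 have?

Substituting the line into the circle gives 25x² + 246x + 513 = 0.
Discriminant = (246)² − 4·25·(513) = 9216 > 0.
Two real roots: the line is a secant.

2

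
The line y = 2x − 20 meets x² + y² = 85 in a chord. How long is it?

2√5

The distance from (0, 0) to the line is 20/√5, and r² = 85.
Half the chord is √(r² − d²) = √(5), so the full chord is 2√5.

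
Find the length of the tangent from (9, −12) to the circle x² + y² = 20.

√205

The centre is (0, 0) and r = 2√5. The square of the distance from P to the centre is 81 + 144 = 225.
By the tangent–radius right angle, tangent length = √(|PO|² − r²) = √205.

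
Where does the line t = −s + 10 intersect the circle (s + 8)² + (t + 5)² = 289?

Express t = −s + 10 and substitute into the circle:
2s² − 14s = 0  ⟹  s² − 7s = 0
s = 7 or s = 0, giving (7, 3) and (0, 10).

(0, 10) and (7, 3)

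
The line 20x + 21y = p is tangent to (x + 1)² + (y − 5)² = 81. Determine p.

p = −176 or p = 346

Tangency holds when the distance from the centre (−1, 5) to the line equals the radius 9:
|20·(−1) + 21·5 − p| / √841 = 9
|p − (85)| = 9·29, so p = 346 or p = −176.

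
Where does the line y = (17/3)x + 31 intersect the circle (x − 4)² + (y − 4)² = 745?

From the line, y = (93 + 17x)/3. Substituting:
298x² + 2682x = 0  ⟹  x² + 9x = 0
x = 0 or x = −9, giving (0, 31) and (−9, −20).

(−9, −20) and (0, 31)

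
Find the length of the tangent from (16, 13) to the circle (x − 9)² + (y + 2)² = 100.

The centre is (9, −2) and r = 10. The square of the distance from P to the centre is 49 + 225 = 274.
Power of the point: PT² = |PO|² − r² = 174, so PT = √174.

√174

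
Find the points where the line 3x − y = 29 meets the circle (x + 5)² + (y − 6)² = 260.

(9, −2) and (11, 4)

Express y = 3x − 29 and substitute into the circle:
10x² − 200x + 990 = 0  ⟹  x² − 20x + 99 = 0
x = 11 or x = 9, giving (11, 4) and (9, −2).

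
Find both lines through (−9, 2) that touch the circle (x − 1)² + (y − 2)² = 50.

A line y − (2) = m(x − (−9)) is tangent when its distance from (1, 2) is 5√2:
[m·(10) − (0)]² = 50(m² + 1)
m² − 1 = 0, so m = 1 or m = −1.
With m = 1: x − y = −11. With m = −1: x + y = −7.

x − y = −11 and x + y = −7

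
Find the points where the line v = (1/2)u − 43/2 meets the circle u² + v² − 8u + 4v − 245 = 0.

From the line, v = (−43 + u)/2. Substituting:
5u² − 110u + 525 = 0  ⟹  u² − 22u + 105 = 0
u = 15 or u = 7, giving (15, −14) and (7, −18).

(7, −18) and (15, −14)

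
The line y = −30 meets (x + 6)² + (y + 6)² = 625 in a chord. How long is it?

Centre (−6, −6), r² = 625. Perpendicular distance d from centre to line = |24| / √1 = 24.
Half the chord is √(r² − d²) = √(49), so the full chord is 14.

14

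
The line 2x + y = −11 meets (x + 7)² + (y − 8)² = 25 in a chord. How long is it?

4√5

Substitute y = −2x − 11:
5x² + 90x + 385 = 0  ⟹  x² + 18x + 77 = 0
x = −7 or x = −11, giving (−7, 3) and (−11, 11).
Chord length = distance between (−7, 3) and (−11, 11) = √80 = 4√5.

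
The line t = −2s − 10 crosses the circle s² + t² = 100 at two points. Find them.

(−8, 6) and (0, −10)

From the line, t = −2s − 10. Substituting:
5s² + 40s = 0  ⟹  s² + 8s = 0
s = 0 or s = −8, giving (0, −10) and (−8, 6).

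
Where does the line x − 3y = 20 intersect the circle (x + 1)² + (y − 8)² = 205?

Substitute y = (−20 + x)/3:
10x² − 70x + 100 = 0  ⟹  x² − 7x + 10 = 0
x = 5 or x = 2, giving (5, −5) and (2, −6).

(2, −6) and (5, −5)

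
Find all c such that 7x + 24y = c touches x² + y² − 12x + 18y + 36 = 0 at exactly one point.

c = −399 or c = 51

For a tangent, require d(centre, line) = r = 9.
|7·6 + 24·(−9) − c| / √625 = 9
|c − (−174)| = 9·25, so c = 51 or c = −399.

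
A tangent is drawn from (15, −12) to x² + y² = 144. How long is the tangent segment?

The centre is (0, 0) and r = 12. The square of the distance from P to the centre is 225 + 144 = 369.
By the tangent–radius right angle, tangent length = √(|PO|² − r²) = √225 = 15.

15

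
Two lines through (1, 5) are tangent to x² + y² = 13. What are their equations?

3x + 2y = 13 and 2x − 3y = −13

Write the tangent as mx − y + (5 − m·(1)) = 0 and set its distance from the centre to √13:
[m·(−1) − (−5)]² = 13(m² + 1)
6m² + 5m − 6 = 0, so m = −3/2 or m = 2/3.
With m = −3/2: 3x + 2y = 13. With m = 2/3: 2x − 3y = −13.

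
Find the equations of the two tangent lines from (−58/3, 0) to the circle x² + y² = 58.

3x − 7y = −58 and 3x + 7y = −58

A line y − (0) = m(x − (−58/3)) is tangent when its distance from (0, 0) is √58:
[m·(58/3) − (0)]² = 58(m² + 1)
49m² − 9 = 0, so m = 3/7 or m = −3/7.
Through (−58/3, 0) these give 3x − 7y = −58 and 3x + 7y = −58.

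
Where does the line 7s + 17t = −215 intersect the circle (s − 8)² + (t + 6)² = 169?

From the line, t = (−215 − 7s)/17. Substituting:
338s² − 3042s − 17576 = 0  ⟹  s² − 9s − 52 = 0
s = 13 or s = −4, giving (13, −18) and (−4, −11).

(−4, −11) and (13, −18)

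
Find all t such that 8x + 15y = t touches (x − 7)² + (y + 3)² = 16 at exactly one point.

For a tangent, require d(centre, line) = r = 4.
|8·7 + 15·(−3) − t| / √289 = 4
|t − (11)| = 4·17, so t = 79 or t = −57.

t = −57 or t = 79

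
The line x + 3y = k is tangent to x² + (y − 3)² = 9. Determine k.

The line touches the circle iff its distance from (0, 3) is 3:
|1·0 + 3·3 − k| / √10 = 3
|k − (9)| = 3√10.

k = 9 ± 3√10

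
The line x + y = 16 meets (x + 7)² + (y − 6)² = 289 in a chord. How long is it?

The distance from (−7, 6) to the line is 17/√2, and r² = 289.
Chord = 2√(r² − d²) = 2·√(289/2) = 17√2.

17√2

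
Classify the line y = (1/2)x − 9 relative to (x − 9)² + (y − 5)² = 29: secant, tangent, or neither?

neither

Substituting the line into the circle gives 5x² − 128x + 992 = 0.
Discriminant = (−128)² − 4·5·(992) = −3456 < 0.
No real roots: the line does not meet the circle.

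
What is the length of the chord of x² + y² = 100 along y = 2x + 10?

The distance from (0, 0) to the line is 10/√5, and r² = 100.
Half the chord is √(r² − d²) = √(80), so the full chord is 8√5.

8√5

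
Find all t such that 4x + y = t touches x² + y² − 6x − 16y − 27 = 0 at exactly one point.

Tangency holds when the distance from the centre (3, 8) to the line equals the radius 10:
|4·3 + 1·8 − t| / √17 = 10
|t − (20)| = 10√17.

t = 20 ± 10√17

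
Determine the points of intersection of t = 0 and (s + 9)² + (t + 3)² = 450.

(−30, 0) and (12, 0)

Substitute t = 0:
s² + 18s − 360 = 0
s = 12 or s = −30, giving (12, 0) and (−30, 0).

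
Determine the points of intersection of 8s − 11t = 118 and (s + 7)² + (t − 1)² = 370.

(−10, −18) and (12, −2)

Express t = (−118 + 8s)/11 and substitute into the circle:
185s² − 370s − 22200 = 0  ⟹  s² − 2s − 120 = 0
s = 12 or s = −10, giving (12, −2) and (−10, −18).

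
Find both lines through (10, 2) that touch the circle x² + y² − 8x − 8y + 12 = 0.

Write the tangent as mx − y + (2 − m·(10)) = 0 and set its distance from the centre to 2√5:
[m·(−6) − (2)]² = 20(m² + 1)
2m² + 3m − 2 = 0, so m = −2 or m = 1/2.
Through (10, 2) these give 2x + y = 22 and x − 2y = 6.

2x + y = 22 and x − 2y = 6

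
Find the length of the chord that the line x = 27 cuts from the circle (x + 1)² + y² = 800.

8

Centre (−1, 0), r² = 800. Perpendicular distance d from centre to line = |−28| / √1 = 28.
Half the chord is √(r² − d²) = √(16), so the full chord is 8.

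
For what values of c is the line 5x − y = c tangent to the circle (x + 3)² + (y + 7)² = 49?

The line touches the circle iff its distance from (−3, −7) is 7:
|5·(−3) − 1·(−7) − c| / √26 = 7
|c − (−8)| = 7√26.

c = −8 ± 7√26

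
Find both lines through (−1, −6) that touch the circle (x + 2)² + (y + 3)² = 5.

Write the tangent as mx − y + (−6 − m·(−1)) = 0 and set its distance from the centre to √5:
[m·(−1) − (3)]² = 5(m² + 1)
2m² − 3m − 2 = 0, so m = −1/2 or m = 2.
Through (−1, −6) these give x + 2y = −13 and 2x − y = 4.

x + 2y = −13 and 2x − y = 4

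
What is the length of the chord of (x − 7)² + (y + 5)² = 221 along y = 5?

22

Substitute y = 5:
x² − 14x − 72 = 0
x = 18 or x = −4, giving (18, 5) and (−4, 5).
|(18, 5) − (−4, 5)| = √((22)² + (0)²) = 22.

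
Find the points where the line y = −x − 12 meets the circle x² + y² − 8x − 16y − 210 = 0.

From the line, y = −x − 12. Substituting:
2x² + 32x + 126 = 0  ⟹  x² + 16x + 63 = 0
x = −7 or x = −9, giving (−7, −5) and (−9, −3).

(−9, −3) and (−7, −5)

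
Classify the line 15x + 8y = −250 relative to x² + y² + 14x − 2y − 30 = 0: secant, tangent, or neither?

neither

Centre (−7, 1), r² = 80. Distance² from centre to line = (153)²/289 = 81.
Since d² > r², the line lies outside the circle.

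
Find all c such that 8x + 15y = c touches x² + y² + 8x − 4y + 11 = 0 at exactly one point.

Tangency holds when the distance from the centre (−4, 2) to the line equals the radius 3:
|8·(−4) + 15·2 − c| / √289 = 3
|c − (−2)| = 3·17, so c = 49 or c = −53.

c = −53 or c = 49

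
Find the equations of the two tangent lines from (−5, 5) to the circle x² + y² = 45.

x − 2y = −15 and 2x − y = −15

A line y − (5) = m(x − (−5)) is tangent when its distance from (0, 0) is 3√5:
[m·(5) − (−5)]² = 45(m² + 1)
2m² − 5m + 2 = 0, so m = 1/2 or m = 2.
With m = 1/2: x − 2y = −15. With m = 2: 2x − y = −15.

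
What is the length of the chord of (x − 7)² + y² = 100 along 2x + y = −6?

From the line, y = −2x − 6. Substituting:
5x² + 10x − 15 = 0  ⟹  x² + 2x − 3 = 0
x = 1 or x = −3, giving (1, −8) and (−3, 0).
Chord length = distance between (1, −8) and (−3, 0) = √80 = 4√5.

4√5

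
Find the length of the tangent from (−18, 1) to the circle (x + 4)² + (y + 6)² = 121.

Centre (−4, −6), r² = 121. |PO|² = (−14)² + (7)² = 245.
The tangent meets the radius at right angles, so tangent² = |PO|² − r² = 245 − 121 = 124.

2√31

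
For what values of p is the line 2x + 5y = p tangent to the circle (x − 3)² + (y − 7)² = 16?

For a tangent, require d(centre, line) = r = 4.
|2·3 + 5·7 − p| / √29 = 4
|p − (41)| = 4√29.

p = 41 ± 4√29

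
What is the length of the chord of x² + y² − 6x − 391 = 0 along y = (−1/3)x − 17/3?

12√10

Centre (3, 0), r² = 400. Perpendicular distance d from centre to line = |20| / √10 = 20/√10.
Chord = 2√(r² − d²) = 2·√(360) = 12√10.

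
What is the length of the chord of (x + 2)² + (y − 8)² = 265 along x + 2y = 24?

Substitute y = (24 − x)/2:
5x² − 980 = 0  ⟹  x² − 196 = 0
x = 14 or x = −14, giving (14, 5) and (−14, 19).
Chord length = distance between (14, 5) and (−14, 19) = √980 = 14√5.

14√5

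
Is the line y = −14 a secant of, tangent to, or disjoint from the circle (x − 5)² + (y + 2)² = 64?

Substituting the line into the circle gives x² − 10x + 105 = 0.
Δ = 100 − 420 = −320.
No real roots: the line does not meet the circle.

disjoint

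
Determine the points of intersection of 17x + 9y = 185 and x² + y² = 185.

(4, 13) and (13, −4)

Substitute y = (185 − 17x)/9:
370x² − 6290x + 19240 = 0  ⟹  x² − 17x + 52 = 0
x = 13 or x = 4, giving (13, −4) and (4, 13).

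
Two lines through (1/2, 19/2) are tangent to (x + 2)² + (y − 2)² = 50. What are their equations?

x − 7y = −66 and x + y = 10

Let a tangent through (1/2, 19/2) have slope m. Its distance from (−2, 2) must equal 5√2:
(−5/2m − (−15/2))² = 50(m² + 1)
7m² + 6m − 1 = 0, so m = 1/7 or m = −1.
With m = 1/7: x − 7y = −66. With m = −1: x + y = 10.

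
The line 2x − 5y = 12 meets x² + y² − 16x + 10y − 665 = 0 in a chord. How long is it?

Substitute y = (−12 + 2x)/5:
29x² − 348x − 17081 = 0  ⟹  x² − 12x − 589 = 0
x = 31 or x = −19, giving (31, 10) and (−19, −10).
|(31, 10) − (−19, −10)| = √((50)² + (20)²) = 10√29.

10√29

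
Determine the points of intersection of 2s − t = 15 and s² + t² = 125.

(2, −11) and (10, 5)

Substitute t = 2s − 15:
5s² − 60s + 100 = 0  ⟹  s² − 12s + 20 = 0
s = 10 or s = 2, giving (10, 5) and (2, −11).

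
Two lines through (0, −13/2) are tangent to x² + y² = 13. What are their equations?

Let a tangent through (0, −13/2) have slope m. Its distance from (0, 0) must equal √13:
[m·(0) − (13/2)]² = 13(m² + 1)
4m² − 9 = 0, so m = 3/2 or m = −3/2.
Through (0, −13/2) these give 3x − 2y = 13 and 3x + 2y = −13.

3x − 2y = 13 and 3x + 2y = −13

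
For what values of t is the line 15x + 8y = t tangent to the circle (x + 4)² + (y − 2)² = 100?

t = −214 or t = 126

Tangency holds when the distance from the centre (−4, 2) to the line equals the radius 10:
|15·(−4) + 8·2 − t| / √289 = 10
|t − (−44)| = 10·17, so t = 126 or t = −214.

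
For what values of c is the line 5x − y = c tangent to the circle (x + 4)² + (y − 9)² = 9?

c = −29 ± 3√26

The line touches the circle iff its distance from (−4, 9) is 3:
|5·(−4) − 1·9 − c| / √26 = 3
|c − (−29)| = 3√26.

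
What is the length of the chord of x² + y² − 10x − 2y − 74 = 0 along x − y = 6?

From the line, y = x − 6. Substituting:
2x² − 24x − 26 = 0  ⟹  x² − 12x − 13 = 0
x = 13 or x = −1, giving (13, 7) and (−1, −7).
Chord length = distance between (13, 7) and (−1, −7) = √392 = 14√2.

14√2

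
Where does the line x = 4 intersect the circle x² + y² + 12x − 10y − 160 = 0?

The line gives x = 4. Substituting into the circle:
y² − 10y − 96 = 0
y = 16 or y = −6, giving (4, 16) and (4, −6).

(4, −6) and (4, 16)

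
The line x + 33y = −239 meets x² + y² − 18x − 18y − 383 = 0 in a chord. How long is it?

Centre (9, 9), r² = 545. Perpendicular distance d from centre to line = |545| / √1090 = 545/√1090.
Half the chord is √(r² − d²) = √(545/2), so the full chord is √1090.

√1090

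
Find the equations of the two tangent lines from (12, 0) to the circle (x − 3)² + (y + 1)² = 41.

4x + 5y = 48 and 5x − 4y = 60

Let a tangent through (12, 0) have slope m. Its distance from (3, −1) must equal √41:
(−9m − (−1))² = 41(m² + 1)
20m² − 9m − 20 = 0, so m = −4/5 or m = 5/4.
With m = −4/5: 4x + 5y = 48. With m = 5/4: 5x − 4y = 60.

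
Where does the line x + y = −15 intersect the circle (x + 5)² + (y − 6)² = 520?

Substitute y = −x − 15:
2x² + 52x − 54 = 0  ⟹  x² + 26x − 27 = 0
x = 1 or x = −27, giving (1, −16) and (−27, 12).

(−27, 12) and (1, −16)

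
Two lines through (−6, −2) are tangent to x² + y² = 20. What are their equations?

2x − y = −10 and x + 2y = −10

A line y − (−2) = m(x − (−6)) is tangent when its distance from (0, 0) is 2√5:
[m·(6) − (2)]² = 20(m² + 1)
2m² − 3m − 2 = 0, so m = 2 or m = −1/2.
Through (−6, −2) these give 2x − y = −10 and x + 2y = −10.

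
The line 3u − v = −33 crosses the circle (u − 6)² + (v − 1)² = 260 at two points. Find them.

Substitute v = 3u + 33:
10u² + 180u + 800 = 0  ⟹  u² + 18u + 80 = 0
u = −8 or u = −10, giving (−8, 9) and (−10, 3).

(−10, 3) and (−8, 9)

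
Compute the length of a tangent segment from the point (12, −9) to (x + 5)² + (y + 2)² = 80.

√258

The centre is (−5, −2) and r = 4√5. The square of the distance from P to the centre is 289 + 49 = 338.
Power of the point: PT² = |PO|² − r² = 258, so PT = √258.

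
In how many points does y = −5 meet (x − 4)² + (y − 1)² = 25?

Substituting the line into the circle gives x² − 8x + 27 = 0.
Discriminant = (−8)² − 4·1·(27) = −44 < 0.
No real roots: the line does not meet the circle.

0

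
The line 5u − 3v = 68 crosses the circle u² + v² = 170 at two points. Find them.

Express v = (−68 + 5u)/3 and substitute into the circle:
34u² − 680u + 3094 = 0  ⟹  u² − 20u + 91 = 0
u = 13 or u = 7, giving (13, −1) and (7, −11).

(7, −11) and (13, −1)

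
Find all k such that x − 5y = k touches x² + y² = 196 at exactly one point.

Tangency holds when the distance from the centre (0, 0) to the line equals the radius 14:
|1·0 − 5·0 − k| / √26 = 14
|k| = 14√26.

k = ±14√26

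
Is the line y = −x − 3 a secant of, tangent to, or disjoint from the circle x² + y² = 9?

secant

d² = (1·0 + 1·0 − (−3))²/2 = 9/2; r² = 9.
Since d² < r², the line cuts the circle twice.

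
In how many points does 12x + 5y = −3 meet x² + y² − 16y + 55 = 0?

0

d² = (12·0 + 5·8 − (−3))²/169 = 1849/169; r² = 9.
Since d² > r², the line lies outside the circle.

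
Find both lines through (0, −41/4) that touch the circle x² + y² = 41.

5x + 4y = −41 and 5x − 4y = 41

A line y − (−41/4) = m(x − (0)) is tangent when its distance from (0, 0) is √41:
(0m − (41/4))² = 41(m² + 1)
16m² − 25 = 0, so m = −5/4 or m = 5/4.
With m = −5/4: 5x + 4y = −41. With m = 5/4: 5x − 4y = 41.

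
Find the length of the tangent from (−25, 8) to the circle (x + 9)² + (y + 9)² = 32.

3√57

The centre is (−9, −9) and r = 4√2. The square of the distance from P to the centre is 256 + 289 = 545.
The tangent meets the radius at right angles, so tangent² = |PO|² − r² = 545 − 32 = 513.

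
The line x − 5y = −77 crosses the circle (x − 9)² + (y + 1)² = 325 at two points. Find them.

(3, 16) and (8, 17)

From the line, y = (77 + x)/5. Substituting:
26x² − 286x + 624 = 0  ⟹  x² − 11x + 24 = 0
x = 8 or x = 3, giving (8, 17) and (3, 16).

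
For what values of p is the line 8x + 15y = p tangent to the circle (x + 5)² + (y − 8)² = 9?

p = 29 or p = 131

Tangency holds when the distance from the centre (−5, 8) to the line equals the radius 3:
|8·(−5) + 15·8 − p| / √289 = 3
|p − (80)| = 3·17, so p = 131 or p = 29.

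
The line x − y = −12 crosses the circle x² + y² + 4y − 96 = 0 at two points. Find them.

Express y = x + 12 and substitute into the circle:
2x² + 28x + 96 = 0  ⟹  x² + 14x + 48 = 0
x = −6 or x = −8, giving (−6, 6) and (−8, 4).

(−8, 4) and (−6, 6)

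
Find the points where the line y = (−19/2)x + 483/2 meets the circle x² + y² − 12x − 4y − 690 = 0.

(23, 23) and (27, −15)

Substitute y = (483 − 19x)/2:
365x² − 18250x + 226665 = 0  ⟹  x² − 50x + 621 = 0
x = 27 or x = 23, giving (27, −15) and (23, 23).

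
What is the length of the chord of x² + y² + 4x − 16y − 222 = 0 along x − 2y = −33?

14√5

From the line, y = (33 + x)/2. Substituting:
5x² + 50x − 855 = 0  ⟹  x² + 10x − 171 = 0
x = 9 or x = −19, giving (9, 21) and (−19, 7).
Chord length = distance between (9, 21) and (−19, 7) = √980 = 14√5.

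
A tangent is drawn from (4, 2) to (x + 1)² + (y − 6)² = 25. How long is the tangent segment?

With centre O = (−1, 6), |OP|² = 41 and r² = 25.
The tangent meets the radius at right angles, so tangent² = |PO|² − r² = 41 − 25 = 16.

4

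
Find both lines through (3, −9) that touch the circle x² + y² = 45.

Let a tangent through (3, −9) have slope m. Its distance from (0, 0) must equal 3√5:
(−3m − (9))² = 45(m² + 1)
2m² − 3m − 2 = 0, so m = 2 or m = −1/2.
With m = 2: 2x − y = 15. With m = −1/2: x + 2y = −15.

2x − y = 15 and x + 2y = −15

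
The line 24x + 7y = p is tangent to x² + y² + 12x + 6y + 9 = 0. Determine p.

p = −315 or p = −15

For a tangent, require d(centre, line) = r = 6.
|24·(−6) + 7·(−3) − p| / √625 = 6
|p − (−165)| = 6·25, so p = −15 or p = −315.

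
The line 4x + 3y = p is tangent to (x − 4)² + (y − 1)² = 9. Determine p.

p = 4 or p = 34

For a tangent, require d(centre, line) = r = 3.
|4·4 + 3·1 − p| / √25 = 3
|p − (19)| = 3·5, so p = 34 or p = 4.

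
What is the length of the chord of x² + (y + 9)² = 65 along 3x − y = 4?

Substitute y = 3x − 4:
10x² + 30x − 40 = 0  ⟹  x² + 3x − 4 = 0
x = 1 or x = −4, giving (1, −1) and (−4, −16).
Chord length = distance between (1, −1) and (−4, −16) = √250 = 5√10.

5√10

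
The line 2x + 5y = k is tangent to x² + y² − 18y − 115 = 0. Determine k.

For a tangent, require d(centre, line) = r = 14.
|2·0 + 5·9 − k| / √29 = 14
|k − (45)| = 14√29.

k = 45 ± 14√29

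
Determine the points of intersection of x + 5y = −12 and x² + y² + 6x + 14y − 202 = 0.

From the line, y = (−12 − x)/5. Substituting:
26x² + 104x − 5746 = 0  ⟹  x² + 4x − 221 = 0
x = 13 or x = −17, giving (13, −5) and (−17, 1).

(−17, 1) and (13, −5)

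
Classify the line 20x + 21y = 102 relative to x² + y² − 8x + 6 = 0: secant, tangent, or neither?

Substituting the line into the circle gives 841x² − 7608x + 13050 = 0.
Discriminant = (−7608)² − 4·841·(13050) = 13981464 > 0.
Two real roots: the line is a secant.

secant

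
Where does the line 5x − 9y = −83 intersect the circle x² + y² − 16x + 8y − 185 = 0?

(−4, 7) and (5, 12)

Express y = (83 + 5x)/9 and substitute into the circle:
106x² − 106x − 2120 = 0  ⟹  x² − x − 20 = 0
x = 5 or x = −4, giving (5, 12) and (−4, 7).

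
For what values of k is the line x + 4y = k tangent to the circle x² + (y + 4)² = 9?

For a tangent, require d(centre, line) = r = 3.
|1·0 + 4·(−4) − k| / √17 = 3
|k − (−16)| = 3√17.

k = −16 ± 3√17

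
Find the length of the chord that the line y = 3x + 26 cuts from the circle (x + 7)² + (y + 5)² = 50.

4√10

Substitute y = 3x + 26:
10x² + 200x + 960 = 0  ⟹  x² + 20x + 96 = 0
x = −8 or x = −12, giving (−8, 2) and (−12, −10).
Chord length = distance between (−8, 2) and (−12, −10) = √160 = 4√10.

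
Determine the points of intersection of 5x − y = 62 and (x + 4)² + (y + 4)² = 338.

From the line, y = 5x − 62. Substituting:
26x² − 572x + 3042 = 0  ⟹  x² − 22x + 117 = 0
x = 13 or x = 9, giving (13, 3) and (9, −17).

(9, −17) and (13, 3)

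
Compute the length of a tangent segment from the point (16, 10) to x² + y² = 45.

With centre O = (0, 0), |OP|² = 356 and r² = 45.
The tangent meets the radius at right angles, so tangent² = |PO|² − r² = 356 − 45 = 311.

√311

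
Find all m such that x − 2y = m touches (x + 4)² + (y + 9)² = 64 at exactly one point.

The line touches the circle iff its distance from (−4, −9) is 8:
|1·(−4) − 2·(−9) − m| / √5 = 8
|m − (14)| = 8√5.

m = 14 ± 8√5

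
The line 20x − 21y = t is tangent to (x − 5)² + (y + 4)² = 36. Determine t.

Tangency holds when the distance from the centre (5, −4) to the line equals the radius 6:
|20·5 − 21·(−4) − t| / √841 = 6
|t − (184)| = 6·29, so t = 358 or t = 10.

t = 10 or t = 358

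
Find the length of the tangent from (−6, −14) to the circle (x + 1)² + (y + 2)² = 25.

12

With centre O = (−1, −2), |OP|² = 169 and r² = 25.
By the tangent–radius right angle, tangent length = √(|PO|² − r²) = √144 = 12.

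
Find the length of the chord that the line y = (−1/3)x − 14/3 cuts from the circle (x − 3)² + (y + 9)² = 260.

10√10

Centre (3, −9), r² = 260. Perpendicular distance d from centre to line = |−10| / √10 = 10/√10.
Half the chord is √(r² − d²) = √(250), so the full chord is 10√10.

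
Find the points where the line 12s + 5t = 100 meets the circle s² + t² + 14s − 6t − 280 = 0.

Substitute t = (100 − 12s)/5:
169s² − 1690s = 0  ⟹  s² − 10s = 0
s = 10 or s = 0, giving (10, −4) and (0, 20).

(0, 20) and (10, −4)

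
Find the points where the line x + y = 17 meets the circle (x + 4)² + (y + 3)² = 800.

From the line, y = −x + 17. Substituting:
2x² − 32x − 384 = 0  ⟹  x² − 16x − 192 = 0
x = 24 or x = −8, giving (24, −7) and (−8, 25).

(−8, 25) and (24, −7)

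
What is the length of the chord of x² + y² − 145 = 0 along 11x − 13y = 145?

The distance from (0, 0) to the line is 145/√290, and r² = 145.
Half the chord is √(r² − d²) = √(145/2), so the full chord is √290.

√290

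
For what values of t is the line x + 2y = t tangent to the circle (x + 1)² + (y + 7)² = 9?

For a tangent, require d(centre, line) = r = 3.
|1·(−1) + 2·(−7) − t| / √5 = 3
|t − (−15)| = 3√5.

t = −15 ± 3√5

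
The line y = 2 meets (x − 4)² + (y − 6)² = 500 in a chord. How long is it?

44

From the line, y = 2. Substituting:
x² − 8x − 468 = 0
x = 26 or x = −18, giving (26, 2) and (−18, 2).
Chord length = distance between (26, 2) and (−18, 2) = √1936 = 44.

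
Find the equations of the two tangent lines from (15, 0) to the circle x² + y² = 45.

A line y − (0) = m(x − (15)) is tangent when its distance from (0, 0) is 3√5:
[m·(−15) − (0)]² = 45(m² + 1)
4m² − 1 = 0, so m = −1/2 or m = 1/2.
Through (15, 0) these give x + 2y = 15 and x − 2y = 15.

x + 2y = 15 and x − 2y = 15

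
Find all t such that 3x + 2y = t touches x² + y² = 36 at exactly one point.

Tangency holds when the distance from the centre (0, 0) to the line equals the radius 6:
|3·0 + 2·0 − t| / √13 = 6
|t| = 6√13.

t = ±6√13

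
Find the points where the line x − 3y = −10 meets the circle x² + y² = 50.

Express y = (10 + x)/3 and substitute into the circle:
10x² + 20x − 350 = 0  ⟹  x² + 2x − 35 = 0
x = 5 or x = −7, giving (5, 5) and (−7, 1).

(−7, 1) and (5, 5)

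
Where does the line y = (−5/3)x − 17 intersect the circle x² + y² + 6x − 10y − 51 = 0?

Express y = (−51 − 5x)/3 and substitute into the circle:
34x² + 714x + 3672 = 0  ⟹  x² + 21x + 108 = 0
x = −9 or x = −12, giving (−9, −2) and (−12, 3).

(−12, 3) and (−9, −2)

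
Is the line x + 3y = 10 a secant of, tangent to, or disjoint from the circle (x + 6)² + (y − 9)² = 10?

disjoint

Centre (−6, 9), r² = 10. Distance² from centre to line = (11)²/10 = 121/10.
Since d² > r², the line lies outside the circle.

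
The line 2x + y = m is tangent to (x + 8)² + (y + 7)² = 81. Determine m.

m = −23 ± 9√5

The line touches the circle iff its distance from (−8, −7) is 9:
|2·(−8) + 1·(−7) − m| / √5 = 9
|m − (−23)| = 9√5.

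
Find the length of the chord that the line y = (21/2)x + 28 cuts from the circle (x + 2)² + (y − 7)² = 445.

Express y = (56 + 21x)/2 and substitute into the circle:
445x² + 1780x = 0  ⟹  x² + 4x = 0
x = 0 or x = −4, giving (0, 28) and (−4, −14).
|(0, 28) − (−4, −14)| = √((4)² + (42)²) = 2√445.

2√445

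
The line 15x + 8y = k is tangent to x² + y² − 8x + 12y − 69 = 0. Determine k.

For a tangent, require d(centre, line) = r = 11.
|15·4 + 8·(−6) − k| / √289 = 11
|k − (12)| = 11·17, so k = 199 or k = −175.

k = −175 or k = 199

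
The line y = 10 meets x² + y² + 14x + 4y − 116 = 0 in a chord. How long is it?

The distance from (−7, −2) to the line is 12, and r² = 169.
Chord = 2√(r² − d²) = 2·√(25) = 10.

10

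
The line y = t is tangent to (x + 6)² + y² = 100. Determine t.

t = −10 or t = 10

For a tangent, require d(centre, line) = r = 10.
|0·(−6) + 1·0 − t| / √1 = 10
|t| = 10, so t = 10 or t = −10.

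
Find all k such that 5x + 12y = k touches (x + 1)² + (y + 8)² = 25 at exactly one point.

k = −166 or k = −36

The line touches the circle iff its distance from (−1, −8) is 5:
|5·(−1) + 12·(−8) − k| / √169 = 5
|k − (−101)| = 5·13, so k = −36 or k = −166.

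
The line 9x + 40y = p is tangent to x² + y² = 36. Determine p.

p = −246 or p = 246

For a tangent, require d(centre, line) = r = 6.
|9·0 + 40·0 − p| / √1681 = 6
|p| = 6·41, so p = 246 or p = −246.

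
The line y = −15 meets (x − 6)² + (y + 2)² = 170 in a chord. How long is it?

2

From the line, y = −15. Substituting:
x² − 12x + 35 = 0
x = 7 or x = 5, giving (7, −15) and (5, −15).
Chord length = distance between (7, −15) and (5, −15) = √4 = 2.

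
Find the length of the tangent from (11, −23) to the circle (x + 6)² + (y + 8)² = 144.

Centre (−6, −8), r² = 144. |PO|² = (17)² + (−15)² = 514.
By the tangent–radius right angle, tangent length = √(|PO|² − r²) = √370.

√370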